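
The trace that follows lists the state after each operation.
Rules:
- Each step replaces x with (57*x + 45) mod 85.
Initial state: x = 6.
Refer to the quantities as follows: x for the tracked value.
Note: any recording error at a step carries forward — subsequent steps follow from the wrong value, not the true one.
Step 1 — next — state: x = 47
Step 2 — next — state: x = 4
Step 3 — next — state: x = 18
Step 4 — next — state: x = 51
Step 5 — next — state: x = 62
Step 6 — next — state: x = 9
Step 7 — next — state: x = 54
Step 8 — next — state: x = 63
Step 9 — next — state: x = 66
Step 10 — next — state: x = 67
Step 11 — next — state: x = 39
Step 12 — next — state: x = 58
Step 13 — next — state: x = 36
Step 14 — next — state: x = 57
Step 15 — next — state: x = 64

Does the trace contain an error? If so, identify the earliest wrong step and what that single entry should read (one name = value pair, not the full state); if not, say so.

step 7, x = 48

1. x = (57*6 + 45) mod 85 = 47 (exactly as logged)
2. x = (57*47 + 45) mod 85 = 4 (consistent with the trace)
3. x = (57*4 + 45) mod 85 = 18 (checks out)
4. x = (57*18 + 45) mod 85 = 51 (matches)
5. x = (57*51 + 45) mod 85 = 62 (in agreement)
6. x = (57*62 + 45) mod 85 = 9 (agrees with the trace)
7. x = (57*9 + 45) mod 85 = 48 (the recorded entry deviates here)
First deviation found at step 7; the corrected entry is x = 48.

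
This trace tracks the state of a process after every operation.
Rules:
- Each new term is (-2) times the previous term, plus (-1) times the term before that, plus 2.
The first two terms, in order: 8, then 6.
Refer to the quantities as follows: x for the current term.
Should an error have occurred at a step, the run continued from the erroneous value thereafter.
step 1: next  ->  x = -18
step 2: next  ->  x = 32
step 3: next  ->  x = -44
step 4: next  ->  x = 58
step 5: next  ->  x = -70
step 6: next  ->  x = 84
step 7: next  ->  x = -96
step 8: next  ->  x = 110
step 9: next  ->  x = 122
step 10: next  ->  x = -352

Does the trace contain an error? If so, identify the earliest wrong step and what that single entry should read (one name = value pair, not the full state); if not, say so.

step 9, x = -122

1. x = -2*(6) + (-1)*(8) + (2) = -18 (consistent with the trace)
2. x = -2*(-18) + (-1)*(6) + (2) = 32 (same as recorded)
3. x = -2*(32) + (-1)*(-18) + (2) = -44 (exactly as logged)
4. x = -2*(-44) + (-1)*(32) + (2) = 58 (no discrepancy)
5. x = -2*(58) + (-1)*(-44) + (2) = -70 (same as recorded)
6. x = -2*(-70) + (-1)*(58) + (2) = 84 (consistent with the trace)
7. x = -2*(84) + (-1)*(-70) + (2) = -96 (matches)
8. x = -2*(-96) + (-1)*(84) + (2) = 110 (no discrepancy)
9. x = -2*(110) + (-1)*(-96) + (2) = -122 (a discrepancy with the trace)
Conclusion: step 9 carries the first error; the entry should be x = -122.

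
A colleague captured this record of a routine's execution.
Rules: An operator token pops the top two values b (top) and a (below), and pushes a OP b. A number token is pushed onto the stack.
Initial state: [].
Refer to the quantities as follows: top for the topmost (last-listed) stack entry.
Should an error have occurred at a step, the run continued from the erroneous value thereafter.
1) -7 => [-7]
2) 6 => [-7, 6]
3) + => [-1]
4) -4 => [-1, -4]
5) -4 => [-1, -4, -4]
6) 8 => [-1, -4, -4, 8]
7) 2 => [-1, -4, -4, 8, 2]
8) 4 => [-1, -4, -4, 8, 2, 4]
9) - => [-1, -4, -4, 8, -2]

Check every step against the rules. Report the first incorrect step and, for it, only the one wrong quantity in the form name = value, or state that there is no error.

no error

1. push -7: top = -7 (consistent with the record)
2. push 6: top = 6 (no discrepancy)
3. -7 + 6 = -1 (in agreement)
4. push -4: top = -4 (exactly as logged)
5. push -4: top = -4 (consistent with the record)
6. push 8: top = 8 (agrees with the record)
7. push 2: top = 2 (in agreement)
8. push 4: top = 4 (no discrepancy)
9. 2 - 4 = -2 (same as recorded)
All entries verified; no error found.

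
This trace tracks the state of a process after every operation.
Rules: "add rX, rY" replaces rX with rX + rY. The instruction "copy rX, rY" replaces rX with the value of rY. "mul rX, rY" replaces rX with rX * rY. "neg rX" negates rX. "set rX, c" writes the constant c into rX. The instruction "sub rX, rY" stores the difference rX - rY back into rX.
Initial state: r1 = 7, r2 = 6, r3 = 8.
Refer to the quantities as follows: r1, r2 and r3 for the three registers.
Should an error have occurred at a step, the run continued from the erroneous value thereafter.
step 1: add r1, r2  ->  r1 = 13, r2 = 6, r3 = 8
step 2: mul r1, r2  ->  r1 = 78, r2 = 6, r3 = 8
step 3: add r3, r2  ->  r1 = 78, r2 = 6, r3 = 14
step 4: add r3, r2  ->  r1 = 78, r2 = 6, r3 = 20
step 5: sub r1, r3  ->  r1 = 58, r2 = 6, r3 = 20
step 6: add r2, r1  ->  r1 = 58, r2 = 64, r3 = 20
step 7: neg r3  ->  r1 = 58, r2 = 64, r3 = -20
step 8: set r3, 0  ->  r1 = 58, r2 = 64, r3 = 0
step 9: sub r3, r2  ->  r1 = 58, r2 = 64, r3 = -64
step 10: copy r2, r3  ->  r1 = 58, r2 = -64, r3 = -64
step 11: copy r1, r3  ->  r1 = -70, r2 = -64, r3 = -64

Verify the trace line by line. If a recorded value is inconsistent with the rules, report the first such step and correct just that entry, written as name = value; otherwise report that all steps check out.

step 11, r1 = -64

1. r1 = 7 + 6 = 13 (in agreement)
2. r1 = 13 * 6 = 78 (agrees with the trace)
3. r3 = 8 + 6 = 14 (same as recorded)
4. r3 = 14 + 6 = 20 (no discrepancy)
5. r1 = 78 - 20 = 58 (confirmed correct)
6. r2 = 6 + 58 = 64 (confirmed correct)
7. r3 = -(20) = -20 (same as recorded)
8. r3 = 0 (in agreement)
9. r3 = 0 - 64 = -64 (matches)
10. r2 = -64 (confirmed correct)
11. r1 = -64 (the trace disagrees here)
First incorrect step: 11; the correct value is r1 = -64.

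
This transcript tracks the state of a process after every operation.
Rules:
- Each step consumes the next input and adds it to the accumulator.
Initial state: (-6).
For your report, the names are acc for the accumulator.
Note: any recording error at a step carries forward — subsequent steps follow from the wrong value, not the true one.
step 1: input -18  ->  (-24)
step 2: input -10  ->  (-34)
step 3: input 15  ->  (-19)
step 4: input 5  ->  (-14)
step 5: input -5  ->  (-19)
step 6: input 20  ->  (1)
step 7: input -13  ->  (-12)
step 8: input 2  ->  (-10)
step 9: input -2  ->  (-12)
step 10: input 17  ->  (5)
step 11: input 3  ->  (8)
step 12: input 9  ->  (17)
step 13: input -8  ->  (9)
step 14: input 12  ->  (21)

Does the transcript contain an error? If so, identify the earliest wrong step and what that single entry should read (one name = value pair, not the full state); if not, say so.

no error

Recomputing the run from the initial state:
step 1: acc = -24
step 2: acc = -34
step 3: acc = -19
step 4: acc = -14
step 5: acc = -19
step 6: acc = 1
step 7: acc = -12
step 8: acc = -10
step 9: acc = -12
step 10: acc = 5
step 11: acc = 8
step 12: acc = 17
step 13: acc = 9
step 14: acc = 21
This matches the transcript at every step.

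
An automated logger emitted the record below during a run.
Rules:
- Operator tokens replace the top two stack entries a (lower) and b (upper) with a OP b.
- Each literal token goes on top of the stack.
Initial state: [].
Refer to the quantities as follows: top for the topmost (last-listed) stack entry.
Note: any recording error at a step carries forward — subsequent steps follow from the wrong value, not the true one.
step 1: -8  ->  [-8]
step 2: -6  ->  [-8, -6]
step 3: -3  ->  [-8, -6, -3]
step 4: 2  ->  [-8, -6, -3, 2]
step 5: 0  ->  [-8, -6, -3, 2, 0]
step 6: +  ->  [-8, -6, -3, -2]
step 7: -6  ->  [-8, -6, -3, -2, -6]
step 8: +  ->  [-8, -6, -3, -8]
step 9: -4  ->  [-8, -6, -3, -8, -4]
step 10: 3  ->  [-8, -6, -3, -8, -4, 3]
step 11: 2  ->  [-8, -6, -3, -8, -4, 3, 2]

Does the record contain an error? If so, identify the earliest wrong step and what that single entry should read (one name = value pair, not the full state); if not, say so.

step 6, top = 2

Step 1: push -8: top = -8 — verified.
Step 2: push -6: top = -6 — exactly as logged.
Step 3: push -3: top = -3 — verified.
Step 4: push 2: top = 2 — agrees with the record.
Step 5: push 0: top = 0 — matches.
Step 6: 2 + 0 = 2 — the record has a different value.
Step 6 is the first one off; corrected, top = 2.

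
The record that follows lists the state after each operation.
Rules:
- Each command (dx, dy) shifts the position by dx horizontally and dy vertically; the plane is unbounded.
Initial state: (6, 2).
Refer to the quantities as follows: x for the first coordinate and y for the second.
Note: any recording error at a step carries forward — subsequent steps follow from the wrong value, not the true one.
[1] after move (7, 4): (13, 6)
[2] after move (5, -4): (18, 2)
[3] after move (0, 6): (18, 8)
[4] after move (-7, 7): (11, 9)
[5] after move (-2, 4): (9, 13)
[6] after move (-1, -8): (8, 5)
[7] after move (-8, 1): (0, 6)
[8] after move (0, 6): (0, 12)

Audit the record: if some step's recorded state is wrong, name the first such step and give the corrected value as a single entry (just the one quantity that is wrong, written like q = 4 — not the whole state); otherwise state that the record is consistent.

Recomputing the run from the initial state:
step 1: x = 13, y = 6
step 2: x = 18, y = 2
step 3: x = 18, y = 8
step 4: x = 11, y = 15
step 5: x = 9, y = 19
step 6: x = 8, y = 11
step 7: x = 0, y = 12
step 8: x = 0, y = 18
The first disagreement with the record is at step 4, where the value should be y = 15.

step 4, y = 15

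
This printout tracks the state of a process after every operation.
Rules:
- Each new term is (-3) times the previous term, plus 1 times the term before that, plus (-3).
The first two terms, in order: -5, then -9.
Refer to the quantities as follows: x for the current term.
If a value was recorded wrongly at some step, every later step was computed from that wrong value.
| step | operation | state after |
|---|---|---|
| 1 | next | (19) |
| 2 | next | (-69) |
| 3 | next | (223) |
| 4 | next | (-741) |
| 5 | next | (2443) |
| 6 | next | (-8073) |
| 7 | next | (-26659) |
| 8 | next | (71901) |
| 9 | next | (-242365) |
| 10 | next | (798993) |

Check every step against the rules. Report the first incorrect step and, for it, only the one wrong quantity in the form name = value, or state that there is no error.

step 7, x = 26659

Step 1: x = -3*(-9) + (1)*(-5) + (-3) = 19 — confirmed correct.
Step 2: x = -3*(19) + (1)*(-9) + (-3) = -69 — no discrepancy.
Step 3: x = -3*(-69) + (1)*(19) + (-3) = 223 — matches.
Step 4: x = -3*(223) + (1)*(-69) + (-3) = -741 — matches.
Step 5: x = -3*(-741) + (1)*(223) + (-3) = 2443 — verified.
Step 6: x = -3*(2443) + (1)*(-741) + (-3) = -8073 — consistent with the printout.
Step 7: x = -3*(-8073) + (1)*(2443) + (-3) = 26659 — a discrepancy with the printout.
So the first discrepancy is step 7, where the right value is x = 26659.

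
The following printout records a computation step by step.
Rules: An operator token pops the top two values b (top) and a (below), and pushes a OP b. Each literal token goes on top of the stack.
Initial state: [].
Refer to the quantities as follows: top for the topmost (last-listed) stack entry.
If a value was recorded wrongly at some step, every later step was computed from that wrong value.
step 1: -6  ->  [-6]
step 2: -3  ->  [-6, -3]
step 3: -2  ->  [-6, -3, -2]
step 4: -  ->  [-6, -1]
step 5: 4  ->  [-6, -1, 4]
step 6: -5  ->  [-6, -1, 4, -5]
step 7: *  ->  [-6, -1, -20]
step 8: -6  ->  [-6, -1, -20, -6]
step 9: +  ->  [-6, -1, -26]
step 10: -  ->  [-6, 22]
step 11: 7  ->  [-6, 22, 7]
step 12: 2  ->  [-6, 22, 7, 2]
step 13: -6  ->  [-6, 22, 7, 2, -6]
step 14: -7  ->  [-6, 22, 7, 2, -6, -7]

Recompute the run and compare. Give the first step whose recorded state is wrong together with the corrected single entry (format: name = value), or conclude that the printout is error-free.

Recomputing the run from the initial state:
step 1: [-6]
step 2: [-6, -3]
step 3: [-6, -3, -2]
step 4: [-6, -1]
step 5: [-6, -1, 4]
step 6: [-6, -1, 4, -5]
step 7: [-6, -1, -20]
step 8: [-6, -1, -20, -6]
step 9: [-6, -1, -26]
step 10: [-6, 25]
step 11: [-6, 25, 7]
step 12: [-6, 25, 7, 2]
step 13: [-6, 25, 7, 2, -6]
step 14: [-6, 25, 7, 2, -6, -7]
The first disagreement with the printout is at step 10, where the value should be top = 25.

step 10, top = 25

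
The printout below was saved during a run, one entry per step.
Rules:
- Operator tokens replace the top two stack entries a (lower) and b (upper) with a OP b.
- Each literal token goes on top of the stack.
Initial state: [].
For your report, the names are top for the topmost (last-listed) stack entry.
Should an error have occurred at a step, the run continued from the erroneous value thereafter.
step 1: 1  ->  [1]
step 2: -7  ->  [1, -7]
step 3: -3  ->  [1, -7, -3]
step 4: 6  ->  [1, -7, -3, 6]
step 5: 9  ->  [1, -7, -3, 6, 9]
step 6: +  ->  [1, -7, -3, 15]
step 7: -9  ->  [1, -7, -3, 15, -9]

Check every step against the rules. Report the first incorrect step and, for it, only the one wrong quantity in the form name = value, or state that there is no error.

Recomputing the run from the initial state:
step 1: [1]
step 2: [1, -7]
step 3: [1, -7, -3]
step 4: [1, -7, -3, 6]
step 5: [1, -7, -3, 6, 9]
step 6: [1, -7, -3, 15]
step 7: [1, -7, -3, 15, -9]
This matches the printout at every step.

no error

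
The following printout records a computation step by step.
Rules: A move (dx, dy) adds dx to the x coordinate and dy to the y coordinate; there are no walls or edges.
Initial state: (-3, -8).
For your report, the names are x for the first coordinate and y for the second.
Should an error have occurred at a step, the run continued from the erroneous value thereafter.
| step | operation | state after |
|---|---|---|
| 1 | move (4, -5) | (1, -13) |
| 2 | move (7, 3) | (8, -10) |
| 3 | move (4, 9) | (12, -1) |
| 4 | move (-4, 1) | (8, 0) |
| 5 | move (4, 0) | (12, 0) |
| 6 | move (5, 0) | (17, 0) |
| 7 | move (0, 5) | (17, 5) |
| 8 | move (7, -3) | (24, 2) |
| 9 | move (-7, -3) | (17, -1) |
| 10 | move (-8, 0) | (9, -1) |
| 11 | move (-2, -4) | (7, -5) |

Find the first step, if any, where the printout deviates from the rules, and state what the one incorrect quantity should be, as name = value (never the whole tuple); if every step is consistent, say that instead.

1. x = -3 + (4) = 1, y = -8 + (-5) = -13 (verified)
2. x = 1 + (7) = 8, y = -13 + (3) = -10 (exactly as logged)
3. x = 8 + (4) = 12, y = -10 + (9) = -1 (confirmed correct)
4. x = 12 + (-4) = 8, y = -1 + (1) = 0 (checks out)
5. x = 8 + (4) = 12, y = 0 + (0) = 0 (in agreement)
6. x = 12 + (5) = 17, y = 0 + (0) = 0 (no discrepancy)
7. x = 17 + (0) = 17, y = 0 + (5) = 5 (confirmed correct)
8. x = 17 + (7) = 24, y = 5 + (-3) = 2 (verified)
9. x = 24 + (-7) = 17, y = 2 + (-3) = -1 (consistent with the printout)
10. x = 17 + (-8) = 9, y = -1 + (0) = -1 (no discrepancy)
11. x = 9 + (-2) = 7, y = -1 + (-4) = -5 (in agreement)
Nothing is out of place; the run is error-free.

no error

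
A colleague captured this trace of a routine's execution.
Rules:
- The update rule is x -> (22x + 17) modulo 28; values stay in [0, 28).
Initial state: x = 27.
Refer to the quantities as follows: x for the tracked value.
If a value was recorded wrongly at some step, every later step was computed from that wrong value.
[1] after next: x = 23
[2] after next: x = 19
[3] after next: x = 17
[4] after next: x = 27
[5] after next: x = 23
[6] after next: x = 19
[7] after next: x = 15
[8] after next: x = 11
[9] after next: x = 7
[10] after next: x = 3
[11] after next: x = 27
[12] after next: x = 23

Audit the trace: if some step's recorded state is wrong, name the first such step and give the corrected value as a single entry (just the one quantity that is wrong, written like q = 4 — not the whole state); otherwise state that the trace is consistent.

step 3, x = 15

Recomputing the run from the initial state:
step 1: x = 23
step 2: x = 19
step 3: x = 15
step 4: x = 11
step 5: x = 7
step 6: x = 3
step 7: x = 27
step 8: x = 23
step 9: x = 19
step 10: x = 15
step 11: x = 11
step 12: x = 7
The first disagreement with the trace is at step 3, where the value should be x = 15.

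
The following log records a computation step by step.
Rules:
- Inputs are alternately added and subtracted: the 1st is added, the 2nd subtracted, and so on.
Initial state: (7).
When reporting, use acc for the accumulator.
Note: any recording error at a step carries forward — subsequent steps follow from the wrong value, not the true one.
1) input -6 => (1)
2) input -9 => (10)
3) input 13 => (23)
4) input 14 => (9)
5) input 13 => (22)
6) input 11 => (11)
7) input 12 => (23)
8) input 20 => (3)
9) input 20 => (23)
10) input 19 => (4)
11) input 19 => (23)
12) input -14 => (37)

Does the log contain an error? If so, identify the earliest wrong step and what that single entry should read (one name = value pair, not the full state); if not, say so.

step 1: acc = 7 + -6 = 1 -> in agreement
step 2: acc = 1 - -9 = 10 -> matches
step 3: acc = 10 + 13 = 23 -> agrees with the log
step 4: acc = 23 - 14 = 9 -> matches
step 5: acc = 9 + 13 = 22 -> matches
step 6: acc = 22 - 11 = 11 -> confirmed correct
step 7: acc = 11 + 12 = 23 -> checks out
step 8: acc = 23 - 20 = 3 -> same as recorded
step 9: acc = 3 + 20 = 23 -> verified
step 10: acc = 23 - 19 = 4 -> no discrepancy
step 11: acc = 4 + 19 = 23 -> in agreement
step 12: acc = 23 - -14 = 37 -> in agreement
No step deviates from the rules.

no error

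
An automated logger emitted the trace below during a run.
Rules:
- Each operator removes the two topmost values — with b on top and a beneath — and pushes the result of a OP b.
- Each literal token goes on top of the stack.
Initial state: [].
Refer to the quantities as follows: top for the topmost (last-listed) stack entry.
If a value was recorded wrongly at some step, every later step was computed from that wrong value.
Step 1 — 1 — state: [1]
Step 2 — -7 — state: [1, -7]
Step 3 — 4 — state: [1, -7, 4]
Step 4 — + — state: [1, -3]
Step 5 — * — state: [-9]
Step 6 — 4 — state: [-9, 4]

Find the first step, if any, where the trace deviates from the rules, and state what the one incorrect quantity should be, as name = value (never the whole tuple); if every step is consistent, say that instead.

1. push 1: top = 1 (verified)
2. push -7: top = -7 (in agreement)
3. push 4: top = 4 (checks out)
4. -7 + 4 = -3 (confirmed correct)
5. 1 * -3 = -3 (the recorded entry deviates here)
First deviation found at step 5; the corrected entry is top = -3.

step 5, top = -3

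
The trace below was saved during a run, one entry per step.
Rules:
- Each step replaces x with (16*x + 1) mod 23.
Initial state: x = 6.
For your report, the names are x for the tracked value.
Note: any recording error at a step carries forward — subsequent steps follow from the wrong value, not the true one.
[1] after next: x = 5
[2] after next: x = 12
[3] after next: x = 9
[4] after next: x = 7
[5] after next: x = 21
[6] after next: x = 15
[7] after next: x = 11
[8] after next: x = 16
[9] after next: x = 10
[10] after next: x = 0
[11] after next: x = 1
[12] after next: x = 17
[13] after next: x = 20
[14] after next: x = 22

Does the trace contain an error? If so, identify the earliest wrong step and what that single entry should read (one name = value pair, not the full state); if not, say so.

Step 1: x = (16*6 + 1) mod 23 = 5 — consistent with the trace.
Step 2: x = (16*5 + 1) mod 23 = 12 — in agreement.
Step 3: x = (16*12 + 1) mod 23 = 9 — exactly as logged.
Step 4: x = (16*9 + 1) mod 23 = 7 — agrees with the trace.
Step 5: x = (16*7 + 1) mod 23 = 21 — same as recorded.
Step 6: x = (16*21 + 1) mod 23 = 15 — checks out.
Step 7: x = (16*15 + 1) mod 23 = 11 — confirmed correct.
Step 8: x = (16*11 + 1) mod 23 = 16 — agrees with the trace.
Step 9: x = (16*16 + 1) mod 23 = 4 — not what was recorded.
Step 9 is the first one off; corrected, x = 4.

step 9, x = 4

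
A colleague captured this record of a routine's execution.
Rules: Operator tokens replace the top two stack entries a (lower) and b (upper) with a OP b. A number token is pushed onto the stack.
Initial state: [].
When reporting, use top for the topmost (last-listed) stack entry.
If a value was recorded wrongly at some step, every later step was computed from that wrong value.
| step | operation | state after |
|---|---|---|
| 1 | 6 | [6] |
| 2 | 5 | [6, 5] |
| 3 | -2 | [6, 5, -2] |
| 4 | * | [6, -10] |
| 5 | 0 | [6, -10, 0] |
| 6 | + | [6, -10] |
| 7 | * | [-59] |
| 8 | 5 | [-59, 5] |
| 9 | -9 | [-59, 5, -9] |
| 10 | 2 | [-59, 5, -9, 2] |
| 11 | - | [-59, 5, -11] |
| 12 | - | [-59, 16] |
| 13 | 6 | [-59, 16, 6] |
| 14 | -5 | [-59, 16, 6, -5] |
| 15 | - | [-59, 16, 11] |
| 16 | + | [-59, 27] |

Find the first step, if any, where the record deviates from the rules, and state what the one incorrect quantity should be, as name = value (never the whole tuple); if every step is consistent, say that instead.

Recomputing the run from the initial state:
step 1: [6]
step 2: [6, 5]
step 3: [6, 5, -2]
step 4: [6, -10]
step 5: [6, -10, 0]
step 6: [6, -10]
step 7: [-60]
step 8: [-60, 5]
step 9: [-60, 5, -9]
step 10: [-60, 5, -9, 2]
step 11: [-60, 5, -11]
step 12: [-60, 16]
step 13: [-60, 16, 6]
step 14: [-60, 16, 6, -5]
step 15: [-60, 16, 11]
step 16: [-60, 27]
The first disagreement with the record is at step 7, where the value should be top = -60.

step 7, top = -60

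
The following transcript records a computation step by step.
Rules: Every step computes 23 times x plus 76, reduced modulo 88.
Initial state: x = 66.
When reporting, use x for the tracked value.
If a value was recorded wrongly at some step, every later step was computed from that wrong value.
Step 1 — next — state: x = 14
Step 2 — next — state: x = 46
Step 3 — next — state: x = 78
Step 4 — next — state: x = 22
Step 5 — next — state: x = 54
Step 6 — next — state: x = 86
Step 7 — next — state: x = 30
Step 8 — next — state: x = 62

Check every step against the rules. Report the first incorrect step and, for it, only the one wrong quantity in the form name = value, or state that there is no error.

step 1, x = 10

Step 1: x = (23*66 + 76) mod 88 = 10 — a discrepancy with the transcript.
So the first discrepancy is step 1, where the right value is x = 10.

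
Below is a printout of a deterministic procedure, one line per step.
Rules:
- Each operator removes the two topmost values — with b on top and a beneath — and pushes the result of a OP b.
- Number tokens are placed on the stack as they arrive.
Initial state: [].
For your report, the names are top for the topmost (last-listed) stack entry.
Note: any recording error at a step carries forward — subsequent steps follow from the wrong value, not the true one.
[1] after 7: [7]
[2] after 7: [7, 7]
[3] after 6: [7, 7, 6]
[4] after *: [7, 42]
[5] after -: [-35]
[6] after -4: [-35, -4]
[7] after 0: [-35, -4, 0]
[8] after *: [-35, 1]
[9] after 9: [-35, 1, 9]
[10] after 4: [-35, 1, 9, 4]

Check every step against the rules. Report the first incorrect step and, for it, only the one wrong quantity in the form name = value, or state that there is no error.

1. push 7: top = 7 (no discrepancy)
2. push 7: top = 7 (matches)
3. push 6: top = 6 (consistent with the printout)
4. 7 * 6 = 42 (in agreement)
5. 7 - 42 = -35 (same as recorded)
6. push -4: top = -4 (confirmed correct)
7. push 0: top = 0 (exactly as logged)
8. -4 * 0 = 0 (the entry is off here)
Step 8 is the first one off; corrected, top = 0.

step 8, top = 0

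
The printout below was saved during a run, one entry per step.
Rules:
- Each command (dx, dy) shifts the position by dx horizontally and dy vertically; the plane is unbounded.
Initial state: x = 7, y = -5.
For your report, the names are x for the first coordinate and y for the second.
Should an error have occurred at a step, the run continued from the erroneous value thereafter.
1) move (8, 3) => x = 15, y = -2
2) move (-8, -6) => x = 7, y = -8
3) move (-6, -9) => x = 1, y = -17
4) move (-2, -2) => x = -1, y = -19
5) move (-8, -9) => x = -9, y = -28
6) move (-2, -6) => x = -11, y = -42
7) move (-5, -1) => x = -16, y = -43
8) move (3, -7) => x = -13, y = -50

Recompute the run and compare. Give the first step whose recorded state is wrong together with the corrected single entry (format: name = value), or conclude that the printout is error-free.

1. x = 7 + (8) = 15, y = -5 + (3) = -2 (consistent with the printout)
2. x = 15 + (-8) = 7, y = -2 + (-6) = -8 (exactly as logged)
3. x = 7 + (-6) = 1, y = -8 + (-9) = -17 (verified)
4. x = 1 + (-2) = -1, y = -17 + (-2) = -19 (no discrepancy)
5. x = -1 + (-8) = -9, y = -19 + (-9) = -28 (matches)
6. x = -9 + (-2) = -11, y = -28 + (-6) = -34 (a discrepancy with the printout)
So the first discrepancy is step 6, where the right value is y = -34.

step 6, y = -34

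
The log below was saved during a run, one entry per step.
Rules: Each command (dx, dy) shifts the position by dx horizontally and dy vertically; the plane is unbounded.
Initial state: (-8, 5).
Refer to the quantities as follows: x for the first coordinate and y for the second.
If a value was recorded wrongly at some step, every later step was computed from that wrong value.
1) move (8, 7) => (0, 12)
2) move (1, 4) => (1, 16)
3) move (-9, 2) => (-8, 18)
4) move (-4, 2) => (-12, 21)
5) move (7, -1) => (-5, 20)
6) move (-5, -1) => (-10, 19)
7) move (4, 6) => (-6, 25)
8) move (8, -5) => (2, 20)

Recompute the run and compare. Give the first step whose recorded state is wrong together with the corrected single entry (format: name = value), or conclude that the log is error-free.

step 4, y = 20

step 1: x = -8 + (8) = 0, y = 5 + (7) = 12 -> in agreement
step 2: x = 0 + (1) = 1, y = 12 + (4) = 16 -> in agreement
step 3: x = 1 + (-9) = -8, y = 16 + (2) = 18 -> consistent with the log
step 4: x = -8 + (-4) = -12, y = 18 + (2) = 20 -> this is not what the log shows
First deviation found at step 4; the corrected entry is y = 20.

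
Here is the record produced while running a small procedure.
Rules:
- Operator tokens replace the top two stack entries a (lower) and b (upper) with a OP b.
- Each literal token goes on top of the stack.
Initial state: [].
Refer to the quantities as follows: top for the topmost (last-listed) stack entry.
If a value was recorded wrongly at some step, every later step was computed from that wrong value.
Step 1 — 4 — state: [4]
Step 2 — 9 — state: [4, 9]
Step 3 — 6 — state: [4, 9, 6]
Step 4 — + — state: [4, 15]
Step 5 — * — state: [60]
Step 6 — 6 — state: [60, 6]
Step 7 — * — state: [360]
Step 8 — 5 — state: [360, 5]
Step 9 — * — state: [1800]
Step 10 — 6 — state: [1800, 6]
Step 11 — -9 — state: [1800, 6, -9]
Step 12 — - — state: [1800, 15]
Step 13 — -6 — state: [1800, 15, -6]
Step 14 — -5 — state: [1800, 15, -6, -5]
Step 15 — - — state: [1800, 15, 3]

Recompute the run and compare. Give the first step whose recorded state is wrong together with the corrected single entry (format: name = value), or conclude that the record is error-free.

step 15, top = -1

1. push 4: top = 4 (matches)
2. push 9: top = 9 (in agreement)
3. push 6: top = 6 (consistent with the record)
4. 9 + 6 = 15 (verified)
5. 4 * 15 = 60 (same as recorded)
6. push 6: top = 6 (confirmed correct)
7. 60 * 6 = 360 (confirmed correct)
8. push 5: top = 5 (verified)
9. 360 * 5 = 1800 (agrees with the record)
10. push 6: top = 6 (checks out)
11. push -9: top = -9 (same as recorded)
12. 6 - -9 = 15 (verified)
13. push -6: top = -6 (exactly as logged)
14. push -5: top = -5 (same as recorded)
15. -6 - -5 = -1 (this is not what the record shows)
Conclusion: step 15 carries the first error; the entry should be top = -1.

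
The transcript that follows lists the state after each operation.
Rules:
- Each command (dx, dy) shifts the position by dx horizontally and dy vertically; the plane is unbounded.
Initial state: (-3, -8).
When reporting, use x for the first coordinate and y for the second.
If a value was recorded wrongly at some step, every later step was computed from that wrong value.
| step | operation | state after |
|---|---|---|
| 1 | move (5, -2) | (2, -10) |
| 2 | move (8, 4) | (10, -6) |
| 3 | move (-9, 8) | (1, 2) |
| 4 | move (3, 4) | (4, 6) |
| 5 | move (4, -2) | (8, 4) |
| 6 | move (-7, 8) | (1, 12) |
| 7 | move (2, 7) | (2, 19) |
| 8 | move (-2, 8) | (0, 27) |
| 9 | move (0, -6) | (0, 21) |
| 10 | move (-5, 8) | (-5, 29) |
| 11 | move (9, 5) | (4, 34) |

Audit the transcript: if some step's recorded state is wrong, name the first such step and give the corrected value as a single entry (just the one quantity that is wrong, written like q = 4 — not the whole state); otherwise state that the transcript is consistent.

step 1: x = -3 + (5) = 2, y = -8 + (-2) = -10 -> checks out
step 2: x = 2 + (8) = 10, y = -10 + (4) = -6 -> agrees with the transcript
step 3: x = 10 + (-9) = 1, y = -6 + (8) = 2 -> confirmed correct
step 4: x = 1 + (3) = 4, y = 2 + (4) = 6 -> same as recorded
step 5: x = 4 + (4) = 8, y = 6 + (-2) = 4 -> exactly as logged
step 6: x = 8 + (-7) = 1, y = 4 + (8) = 12 -> matches
step 7: x = 1 + (2) = 3, y = 12 + (7) = 19 -> this is not what the transcript shows
The earliest wrong entry is at step 7: it should read x = 3.

step 7, x = 3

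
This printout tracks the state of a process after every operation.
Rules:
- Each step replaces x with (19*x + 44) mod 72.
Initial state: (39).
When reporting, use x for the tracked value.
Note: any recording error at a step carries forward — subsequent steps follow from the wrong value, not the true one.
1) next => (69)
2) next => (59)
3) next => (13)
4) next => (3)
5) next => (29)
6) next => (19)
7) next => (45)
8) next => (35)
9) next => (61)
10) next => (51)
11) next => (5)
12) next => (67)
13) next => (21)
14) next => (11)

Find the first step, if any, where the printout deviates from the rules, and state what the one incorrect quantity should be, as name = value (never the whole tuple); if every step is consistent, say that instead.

step 1, x = 65

step 1: x = (19*39 + 44) mod 72 = 65 -> this is not what the printout shows
So the first discrepancy is step 1, where the right value is x = 65.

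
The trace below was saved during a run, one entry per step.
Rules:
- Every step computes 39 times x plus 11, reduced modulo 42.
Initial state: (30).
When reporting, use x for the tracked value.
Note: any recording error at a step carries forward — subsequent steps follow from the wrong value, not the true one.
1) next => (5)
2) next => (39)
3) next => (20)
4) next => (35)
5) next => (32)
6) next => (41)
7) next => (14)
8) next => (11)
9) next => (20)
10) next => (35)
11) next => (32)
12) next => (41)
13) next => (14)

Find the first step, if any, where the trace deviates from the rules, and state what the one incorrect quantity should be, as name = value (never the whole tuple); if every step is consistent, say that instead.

step 2, x = 38

1. x = (39*30 + 11) mod 42 = 5 (exactly as logged)
2. x = (39*5 + 11) mod 42 = 38 (the recorded entry deviates here)
Step 2 is the first one off; corrected, x = 38.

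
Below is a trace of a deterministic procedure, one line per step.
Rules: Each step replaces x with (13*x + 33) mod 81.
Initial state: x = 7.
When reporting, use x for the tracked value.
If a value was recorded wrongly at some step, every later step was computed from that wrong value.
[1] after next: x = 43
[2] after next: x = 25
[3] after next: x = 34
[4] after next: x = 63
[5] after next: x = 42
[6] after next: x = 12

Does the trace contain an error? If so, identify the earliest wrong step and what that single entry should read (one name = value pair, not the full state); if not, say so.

Recomputing the run from the initial state:
step 1: x = 43
step 2: x = 25
step 3: x = 34
step 4: x = 70
step 5: x = 52
step 6: x = 61
The first disagreement with the trace is at step 4, where the value should be x = 70.

step 4, x = 70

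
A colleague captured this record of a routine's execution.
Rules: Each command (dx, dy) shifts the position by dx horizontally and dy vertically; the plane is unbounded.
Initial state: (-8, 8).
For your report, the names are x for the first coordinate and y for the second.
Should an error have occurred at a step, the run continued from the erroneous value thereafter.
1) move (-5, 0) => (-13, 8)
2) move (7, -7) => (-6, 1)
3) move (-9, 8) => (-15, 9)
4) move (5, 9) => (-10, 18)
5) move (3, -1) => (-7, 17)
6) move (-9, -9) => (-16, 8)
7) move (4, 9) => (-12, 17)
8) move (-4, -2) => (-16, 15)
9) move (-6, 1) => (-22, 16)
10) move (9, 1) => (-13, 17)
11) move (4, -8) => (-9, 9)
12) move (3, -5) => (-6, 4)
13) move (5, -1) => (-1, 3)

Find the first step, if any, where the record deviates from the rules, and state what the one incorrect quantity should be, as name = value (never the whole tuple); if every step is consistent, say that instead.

no error

Step 1: x = -8 + (-5) = -13, y = 8 + (0) = 8 — confirmed correct.
Step 2: x = -13 + (7) = -6, y = 8 + (-7) = 1 — matches.
Step 3: x = -6 + (-9) = -15, y = 1 + (8) = 9 — confirmed correct.
Step 4: x = -15 + (5) = -10, y = 9 + (9) = 18 — no discrepancy.
Step 5: x = -10 + (3) = -7, y = 18 + (-1) = 17 — exactly as logged.
Step 6: x = -7 + (-9) = -16, y = 17 + (-9) = 8 — agrees with the record.
Step 7: x = -16 + (4) = -12, y = 8 + (9) = 17 — checks out.
Step 8: x = -12 + (-4) = -16, y = 17 + (-2) = 15 — confirmed correct.
Step 9: x = -16 + (-6) = -22, y = 15 + (1) = 16 — matches.
Step 10: x = -22 + (9) = -13, y = 16 + (1) = 17 — in agreement.
Step 11: x = -13 + (4) = -9, y = 17 + (-8) = 9 — verified.
Step 12: x = -9 + (3) = -6, y = 9 + (-5) = 4 — consistent with the record.
Step 13: x = -6 + (5) = -1, y = 4 + (-1) = 3 — same as recorded.
Each recorded entry agrees with the recomputation.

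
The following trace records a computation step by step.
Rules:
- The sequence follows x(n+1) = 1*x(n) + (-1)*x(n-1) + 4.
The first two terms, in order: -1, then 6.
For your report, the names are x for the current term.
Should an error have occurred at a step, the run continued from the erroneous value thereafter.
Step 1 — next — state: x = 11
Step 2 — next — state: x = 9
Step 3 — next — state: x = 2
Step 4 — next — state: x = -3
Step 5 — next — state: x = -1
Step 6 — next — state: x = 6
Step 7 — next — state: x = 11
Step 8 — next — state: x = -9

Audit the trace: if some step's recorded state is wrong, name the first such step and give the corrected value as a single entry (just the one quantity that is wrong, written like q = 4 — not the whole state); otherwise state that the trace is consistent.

step 1: x = 1*(6) + (-1)*(-1) + (4) = 11 -> consistent with the trace
step 2: x = 1*(11) + (-1)*(6) + (4) = 9 -> confirmed correct
step 3: x = 1*(9) + (-1)*(11) + (4) = 2 -> checks out
step 4: x = 1*(2) + (-1)*(9) + (4) = -3 -> matches
step 5: x = 1*(-3) + (-1)*(2) + (4) = -1 -> in agreement
step 6: x = 1*(-1) + (-1)*(-3) + (4) = 6 -> same as recorded
step 7: x = 1*(6) + (-1)*(-1) + (4) = 11 -> in agreement
step 8: x = 1*(11) + (-1)*(6) + (4) = 9 -> the entry is off here
So the first discrepancy is step 8, where the right value is x = 9.

step 8, x = 9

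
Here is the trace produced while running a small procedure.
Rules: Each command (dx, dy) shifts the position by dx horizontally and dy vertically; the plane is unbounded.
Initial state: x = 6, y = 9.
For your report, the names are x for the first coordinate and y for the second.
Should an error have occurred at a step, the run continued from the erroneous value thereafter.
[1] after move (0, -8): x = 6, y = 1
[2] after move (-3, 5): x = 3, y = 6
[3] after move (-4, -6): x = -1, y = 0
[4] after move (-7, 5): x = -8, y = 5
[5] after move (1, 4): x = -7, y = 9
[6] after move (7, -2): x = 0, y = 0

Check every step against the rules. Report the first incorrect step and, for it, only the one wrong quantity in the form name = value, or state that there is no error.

step 6, y = 7

Recomputing the run from the initial state:
step 1: x = 6, y = 1
step 2: x = 3, y = 6
step 3: x = -1, y = 0
step 4: x = -8, y = 5
step 5: x = -7, y = 9
step 6: x = 0, y = 7
The first disagreement with the trace is at step 6, where the value should be y = 7.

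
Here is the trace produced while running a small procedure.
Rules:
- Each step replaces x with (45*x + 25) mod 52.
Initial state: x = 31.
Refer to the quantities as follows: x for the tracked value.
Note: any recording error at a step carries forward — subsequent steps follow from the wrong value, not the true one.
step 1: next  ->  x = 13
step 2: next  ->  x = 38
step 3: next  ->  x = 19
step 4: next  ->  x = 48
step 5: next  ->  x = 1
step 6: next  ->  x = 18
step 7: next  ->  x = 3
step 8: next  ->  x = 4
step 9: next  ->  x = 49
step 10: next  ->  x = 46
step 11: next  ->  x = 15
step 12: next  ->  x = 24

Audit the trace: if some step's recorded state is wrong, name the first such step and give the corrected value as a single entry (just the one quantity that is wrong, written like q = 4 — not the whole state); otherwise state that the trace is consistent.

1. x = (45*31 + 25) mod 52 = 16 (a discrepancy with the trace)
Conclusion: step 1 carries the first error; the entry should be x = 16.

step 1, x = 16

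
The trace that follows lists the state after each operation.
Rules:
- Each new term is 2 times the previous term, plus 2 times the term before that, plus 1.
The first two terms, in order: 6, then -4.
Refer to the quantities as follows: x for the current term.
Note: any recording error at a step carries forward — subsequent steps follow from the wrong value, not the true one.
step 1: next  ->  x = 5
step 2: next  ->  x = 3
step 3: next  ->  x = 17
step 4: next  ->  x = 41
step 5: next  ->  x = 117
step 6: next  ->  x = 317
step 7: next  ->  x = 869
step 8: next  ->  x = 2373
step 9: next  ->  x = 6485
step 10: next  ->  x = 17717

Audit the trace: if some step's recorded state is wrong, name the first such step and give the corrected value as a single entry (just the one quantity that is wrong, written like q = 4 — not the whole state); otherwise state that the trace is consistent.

1. x = 2*(-4) + (2)*(6) + (1) = 5 (in agreement)
2. x = 2*(5) + (2)*(-4) + (1) = 3 (same as recorded)
3. x = 2*(3) + (2)*(5) + (1) = 17 (agrees with the trace)
4. x = 2*(17) + (2)*(3) + (1) = 41 (in agreement)
5. x = 2*(41) + (2)*(17) + (1) = 117 (checks out)
6. x = 2*(117) + (2)*(41) + (1) = 317 (verified)
7. x = 2*(317) + (2)*(117) + (1) = 869 (exactly as logged)
8. x = 2*(869) + (2)*(317) + (1) = 2373 (consistent with the trace)
9. x = 2*(2373) + (2)*(869) + (1) = 6485 (consistent with the trace)
10. x = 2*(6485) + (2)*(2373) + (1) = 17717 (agrees with the trace)
Nothing is out of place; the run is error-free.

no error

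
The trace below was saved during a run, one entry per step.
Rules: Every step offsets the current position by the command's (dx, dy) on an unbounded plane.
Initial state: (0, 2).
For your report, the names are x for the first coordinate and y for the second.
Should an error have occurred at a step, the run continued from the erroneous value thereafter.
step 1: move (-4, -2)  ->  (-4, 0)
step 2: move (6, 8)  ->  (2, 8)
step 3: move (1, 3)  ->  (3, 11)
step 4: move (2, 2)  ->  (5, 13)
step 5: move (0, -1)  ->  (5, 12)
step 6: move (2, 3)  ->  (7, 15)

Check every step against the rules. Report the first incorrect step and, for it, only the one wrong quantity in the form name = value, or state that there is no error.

no error

Step 1: x = 0 + (-4) = -4, y = 2 + (-2) = 0 — checks out.
Step 2: x = -4 + (6) = 2, y = 0 + (8) = 8 — checks out.
Step 3: x = 2 + (1) = 3, y = 8 + (3) = 11 — same as recorded.
Step 4: x = 3 + (2) = 5, y = 11 + (2) = 13 — confirmed correct.
Step 5: x = 5 + (0) = 5, y = 13 + (-1) = 12 — exactly as logged.
Step 6: x = 5 + (2) = 7, y = 12 + (3) = 15 — agrees with the trace.
The whole run recomputes cleanly — no discrepancies.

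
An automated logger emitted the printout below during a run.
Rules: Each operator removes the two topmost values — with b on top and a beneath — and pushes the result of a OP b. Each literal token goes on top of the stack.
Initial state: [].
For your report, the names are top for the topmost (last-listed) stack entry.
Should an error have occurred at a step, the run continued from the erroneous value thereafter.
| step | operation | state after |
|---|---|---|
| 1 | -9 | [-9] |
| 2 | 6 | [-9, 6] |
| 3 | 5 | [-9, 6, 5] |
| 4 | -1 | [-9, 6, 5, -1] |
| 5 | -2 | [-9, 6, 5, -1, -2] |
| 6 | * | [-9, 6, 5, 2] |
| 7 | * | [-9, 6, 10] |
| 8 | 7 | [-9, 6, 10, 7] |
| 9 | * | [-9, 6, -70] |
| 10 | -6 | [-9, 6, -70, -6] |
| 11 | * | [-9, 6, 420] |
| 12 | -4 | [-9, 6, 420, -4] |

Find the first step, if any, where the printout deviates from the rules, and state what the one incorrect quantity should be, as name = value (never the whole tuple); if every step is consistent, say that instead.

Recomputing the run from the initial state:
step 1: [-9]
step 2: [-9, 6]
step 3: [-9, 6, 5]
step 4: [-9, 6, 5, -1]
step 5: [-9, 6, 5, -1, -2]
step 6: [-9, 6, 5, 2]
step 7: [-9, 6, 10]
step 8: [-9, 6, 10, 7]
step 9: [-9, 6, 70]
step 10: [-9, 6, 70, -6]
step 11: [-9, 6, -420]
step 12: [-9, 6, -420, -4]
The first disagreement with the printout is at step 9, where the value should be top = 70.

step 9, top = 70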